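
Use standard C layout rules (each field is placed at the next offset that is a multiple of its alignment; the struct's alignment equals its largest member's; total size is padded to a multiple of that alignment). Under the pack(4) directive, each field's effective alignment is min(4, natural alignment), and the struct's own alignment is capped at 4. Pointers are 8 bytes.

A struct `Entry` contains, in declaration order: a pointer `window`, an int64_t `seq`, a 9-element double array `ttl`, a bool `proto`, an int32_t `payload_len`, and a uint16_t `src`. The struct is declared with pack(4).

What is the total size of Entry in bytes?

100

@0: window [8B, align 4] → 8
@8: seq [8B, align 4] → 16
@16: ttl [72B, align 4] → 88
@88: proto [1B, align 1] → 89
+3 pad (align 4)
@92: payload_len [4B, align 4] → 96
@96: src [2B, align 2] → 98
+2 tail pad (align 4)
size 100, align 4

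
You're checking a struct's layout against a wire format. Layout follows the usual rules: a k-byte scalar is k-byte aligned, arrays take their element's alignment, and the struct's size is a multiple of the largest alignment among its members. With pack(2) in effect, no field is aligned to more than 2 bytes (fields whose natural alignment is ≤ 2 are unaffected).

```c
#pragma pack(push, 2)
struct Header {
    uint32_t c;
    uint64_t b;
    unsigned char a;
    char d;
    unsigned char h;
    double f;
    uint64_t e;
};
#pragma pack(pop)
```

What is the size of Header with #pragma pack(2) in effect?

@0: c [4B, align 2] → 4
@4: b [8B, align 2] → 12
@12: a [1B, align 1] → 13
@13: d [1B, align 1] → 14
@14: h [1B, align 1] → 15
+1 pad (align 2)
@16: f [8B, align 2] → 24
@24: e [8B, align 2] → 32
size 32, align 2

32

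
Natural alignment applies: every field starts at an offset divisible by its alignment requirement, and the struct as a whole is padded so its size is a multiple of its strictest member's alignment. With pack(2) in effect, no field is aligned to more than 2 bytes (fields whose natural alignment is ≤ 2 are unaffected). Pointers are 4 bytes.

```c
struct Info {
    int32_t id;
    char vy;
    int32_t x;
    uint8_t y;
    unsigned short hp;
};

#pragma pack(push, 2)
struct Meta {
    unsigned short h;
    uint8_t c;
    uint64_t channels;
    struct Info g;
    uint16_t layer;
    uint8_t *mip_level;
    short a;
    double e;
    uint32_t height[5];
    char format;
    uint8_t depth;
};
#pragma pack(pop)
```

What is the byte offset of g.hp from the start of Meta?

Info: id at 0 (size 4, align 4) → ends 4; vy at 4 (size 1, align 1) → ends 5; pad 3 to align 4 for x; x at 8 (size 4, align 4) → ends 12; y at 12 (size 1, align 1) → ends 13; pad 1 to align 2 for hp; hp at 14 (size 2, align 2) → ends 16; total 16 bytes, alignment 4
h at 0 (size 2, align 2) → ends 2
c at 2 (size 1, align 1) → ends 3
pad 1 to align 2 for channels
channels at 4 (size 8, align 2) → ends 12
g at 12 (size 16, align 2) → ends 28
within Info: hp at 14
12 + 14 = 26

26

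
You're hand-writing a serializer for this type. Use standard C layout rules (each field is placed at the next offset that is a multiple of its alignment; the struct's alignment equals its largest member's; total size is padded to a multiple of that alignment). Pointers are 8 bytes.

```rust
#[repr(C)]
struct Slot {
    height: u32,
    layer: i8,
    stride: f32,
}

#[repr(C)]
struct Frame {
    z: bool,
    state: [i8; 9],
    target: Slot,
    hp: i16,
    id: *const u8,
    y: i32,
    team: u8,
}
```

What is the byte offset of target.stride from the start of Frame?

Slot: 0..4  height  (4B, 4-aligned); 4..5  layer  (1B, 1-aligned); 5..8  -- padding (3B); 8..12  stride  (4B, 4-aligned); sizeof = 12, alignof = 4
0..1  z  (1B, 1-aligned)
1..10  state  (9B, 1-aligned)
10..12  -- padding (2B)
12..24  target  (12B, 4-aligned)
within Slot: stride at 8
12 + 8 = 20

20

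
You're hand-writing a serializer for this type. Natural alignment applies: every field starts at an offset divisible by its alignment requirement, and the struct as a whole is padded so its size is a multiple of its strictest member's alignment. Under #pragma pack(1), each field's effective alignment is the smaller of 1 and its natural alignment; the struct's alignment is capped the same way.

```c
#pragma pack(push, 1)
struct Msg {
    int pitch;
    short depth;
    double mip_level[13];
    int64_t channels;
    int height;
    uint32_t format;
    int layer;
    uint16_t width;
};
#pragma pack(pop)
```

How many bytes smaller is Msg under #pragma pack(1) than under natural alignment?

4

natural layout:
  0..4  pitch  (4B, 4-aligned)
  4..6  depth  (2B, 2-aligned)
  6..8  -- padding (2B)
  8..112  mip_level  (104B, 8-aligned)
  112..120  channels  (8B, 8-aligned)
  120..124  height  (4B, 4-aligned)
  124..128  format  (4B, 4-aligned)
  128..132  layer  (4B, 4-aligned)
  132..134  width  (2B, 2-aligned)
  134..136  -- tail padding (2B)
  sizeof = 136, alignof = 8
packed(1) layout:
  0..4  pitch  (4B, 1-aligned)
  4..6  depth  (2B, 1-aligned)
  6..110  mip_level  (104B, 1-aligned)
  110..118  channels  (8B, 1-aligned)
  118..122  height  (4B, 1-aligned)
  122..126  format  (4B, 1-aligned)
  126..130  layer  (4B, 1-aligned)
  130..132  width  (2B, 1-aligned)
  sizeof = 132, alignof = 1
136 − 132 = 4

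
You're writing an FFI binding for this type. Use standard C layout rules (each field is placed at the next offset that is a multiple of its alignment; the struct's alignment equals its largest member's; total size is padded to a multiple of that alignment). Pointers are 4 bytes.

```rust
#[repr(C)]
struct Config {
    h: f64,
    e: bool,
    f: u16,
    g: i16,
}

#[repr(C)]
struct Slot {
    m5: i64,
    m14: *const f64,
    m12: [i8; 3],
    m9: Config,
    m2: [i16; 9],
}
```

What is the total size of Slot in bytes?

56

Config: 0..8  h  (8B, 8-aligned); 8..9  e  (1B, 1-aligned); 9..10  -- padding (1B); 10..12  f  (2B, 2-aligned); 12..14  g  (2B, 2-aligned); 14..16  -- tail padding (2B); sizeof = 16, alignof = 8
0..8  m5  (8B, 8-aligned)
8..12  m14  (4B, 4-aligned)
12..15  m12  (3B, 1-aligned)
15..16  -- padding (1B)
16..32  m9  (16B, 8-aligned)
32..50  m2  (18B, 2-aligned)
50..56  -- tail padding (6B)
sizeof = 56, alignof = 8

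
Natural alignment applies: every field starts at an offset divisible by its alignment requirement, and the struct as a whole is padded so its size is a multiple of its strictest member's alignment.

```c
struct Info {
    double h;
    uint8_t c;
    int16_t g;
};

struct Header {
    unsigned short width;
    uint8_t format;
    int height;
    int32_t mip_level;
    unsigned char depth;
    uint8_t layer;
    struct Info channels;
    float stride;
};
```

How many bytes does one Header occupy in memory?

Info: @0: h [8B, align 8] → 8; @8: c [1B, align 1] → 9; +1 pad (align 2); @10: g [2B, align 2] → 12; +4 tail pad (align 8); size 16, align 8
@0: width [2B, align 2] → 2
@2: format [1B, align 1] → 3
+1 pad (align 4)
@4: height [4B, align 4] → 8
@8: mip_level [4B, align 4] → 12
@12: depth [1B, align 1] → 13
@13: layer [1B, align 1] → 14
+2 pad (align 8)
@16: channels [16B, align 8] → 32
@32: stride [4B, align 4] → 36
+4 tail pad (align 8)
size 40, align 8

40 bytes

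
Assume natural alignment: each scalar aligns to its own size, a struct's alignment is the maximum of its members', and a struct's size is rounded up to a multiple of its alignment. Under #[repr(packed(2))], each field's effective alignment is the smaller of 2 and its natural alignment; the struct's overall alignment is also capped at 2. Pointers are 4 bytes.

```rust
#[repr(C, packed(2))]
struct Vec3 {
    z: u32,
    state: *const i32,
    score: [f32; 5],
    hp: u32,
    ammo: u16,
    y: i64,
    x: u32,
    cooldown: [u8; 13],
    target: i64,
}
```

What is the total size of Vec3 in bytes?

z at 0 (size 4, align 2) → ends 4
state at 4 (size 4, align 2) → ends 8
score at 8 (size 20, align 2) → ends 28
hp at 28 (size 4, align 2) → ends 32
ammo at 32 (size 2, align 2) → ends 34
y at 34 (size 8, align 2) → ends 42
x at 42 (size 4, align 2) → ends 46
cooldown at 46 (size 13, align 1) → ends 59
pad 1 to align 2 for target
target at 60 (size 8, align 2) → ends 68
total 68 bytes, alignment 2

68 bytes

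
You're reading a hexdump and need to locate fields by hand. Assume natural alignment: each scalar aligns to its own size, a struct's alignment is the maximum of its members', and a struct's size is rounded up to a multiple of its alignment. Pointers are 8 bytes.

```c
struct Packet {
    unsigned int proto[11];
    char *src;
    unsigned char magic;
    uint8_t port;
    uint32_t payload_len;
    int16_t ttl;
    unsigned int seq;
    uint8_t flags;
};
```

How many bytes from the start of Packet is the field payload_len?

0..44  proto  (44B, 4-aligned)
44..48  -- padding (4B)
48..56  src  (8B, 8-aligned)
56..57  magic  (1B, 1-aligned)
57..58  port  (1B, 1-aligned)
58..60  -- padding (2B)
60..64  payload_len  (4B, 4-aligned)

60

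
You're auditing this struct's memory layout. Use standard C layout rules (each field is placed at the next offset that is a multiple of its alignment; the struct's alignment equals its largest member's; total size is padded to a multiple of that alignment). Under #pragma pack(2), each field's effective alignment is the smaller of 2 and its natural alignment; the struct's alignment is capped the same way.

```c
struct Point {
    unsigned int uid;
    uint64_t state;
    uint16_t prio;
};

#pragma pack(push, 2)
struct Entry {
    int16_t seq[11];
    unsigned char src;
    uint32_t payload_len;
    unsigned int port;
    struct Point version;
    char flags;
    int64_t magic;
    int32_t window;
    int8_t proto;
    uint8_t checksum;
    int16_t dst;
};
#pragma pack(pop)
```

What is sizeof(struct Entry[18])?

Point: uid at 0 (size 4, align 4) → ends 4; pad 4 to align 8 for state; state at 8 (size 8, align 8) → ends 16; prio at 16 (size 2, align 2) → ends 18; tail pad 6 to reach multiple of 8; total 24 bytes, alignment 8
seq at 0 (size 22, align 2) → ends 22
src at 22 (size 1, align 1) → ends 23
pad 1 to align 2 for payload_len
payload_len at 24 (size 4, align 2) → ends 28
port at 28 (size 4, align 2) → ends 32
version at 32 (size 24, align 2) → ends 56
flags at 56 (size 1, align 1) → ends 57
pad 1 to align 2 for magic
magic at 58 (size 8, align 2) → ends 66
window at 66 (size 4, align 2) → ends 70
proto at 70 (size 1, align 1) → ends 71
checksum at 71 (size 1, align 1) → ends 72
dst at 72 (size 2, align 2) → ends 74
total 74 bytes, alignment 2
array of 18: 18 × 74 = 1332

1332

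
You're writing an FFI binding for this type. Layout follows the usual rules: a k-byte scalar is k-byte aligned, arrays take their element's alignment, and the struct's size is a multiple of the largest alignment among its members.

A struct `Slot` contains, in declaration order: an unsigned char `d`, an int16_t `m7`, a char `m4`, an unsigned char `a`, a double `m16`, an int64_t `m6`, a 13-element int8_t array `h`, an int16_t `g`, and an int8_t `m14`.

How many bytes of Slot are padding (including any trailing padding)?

d at 0 (size 1, align 1) → ends 1
pad 1 to align 2 for m7
m7 at 2 (size 2, align 2) → ends 4
m4 at 4 (size 1, align 1) → ends 5
a at 5 (size 1, align 1) → ends 6
pad 2 to align 8 for m16
m16 at 8 (size 8, align 8) → ends 16
m6 at 16 (size 8, align 8) → ends 24
h at 24 (size 13, align 1) → ends 37
pad 1 to align 2 for g
g at 38 (size 2, align 2) → ends 40
m14 at 40 (size 1, align 1) → ends 41
tail pad 7 to reach multiple of 8
total 48 bytes, alignment 8
data bytes 37, size 48 → padding 11

11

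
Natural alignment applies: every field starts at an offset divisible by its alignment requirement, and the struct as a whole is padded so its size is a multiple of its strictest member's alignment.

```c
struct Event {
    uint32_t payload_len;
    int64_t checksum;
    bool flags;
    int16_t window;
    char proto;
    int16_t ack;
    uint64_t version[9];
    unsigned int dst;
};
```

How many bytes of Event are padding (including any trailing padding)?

@0: payload_len [4B, align 4] → 4
+4 pad (align 8)
@8: checksum [8B, align 8] → 16
@16: flags [1B, align 1] → 17
+1 pad (align 2)
@18: window [2B, align 2] → 20
@20: proto [1B, align 1] → 21
+1 pad (align 2)
@22: ack [2B, align 2] → 24
@24: version [72B, align 8] → 96
@96: dst [4B, align 4] → 100
+4 tail pad (align 8)
size 104, align 8
data bytes 94, size 104 → padding 10

10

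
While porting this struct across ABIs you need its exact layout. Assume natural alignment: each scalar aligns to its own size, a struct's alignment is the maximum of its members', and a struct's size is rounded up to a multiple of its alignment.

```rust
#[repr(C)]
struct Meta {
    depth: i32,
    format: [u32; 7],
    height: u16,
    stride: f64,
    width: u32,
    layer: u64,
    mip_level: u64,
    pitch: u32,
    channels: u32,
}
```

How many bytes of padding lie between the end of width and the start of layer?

4

0..4  depth  (4B, 4-aligned)
4..32  format  (28B, 4-aligned)
32..34  height  (2B, 2-aligned)
34..40  -- padding (6B)
40..48  stride  (8B, 8-aligned)
48..52  width  (4B, 4-aligned)
52..56  -- padding (4B)
56..64  layer  (8B, 8-aligned)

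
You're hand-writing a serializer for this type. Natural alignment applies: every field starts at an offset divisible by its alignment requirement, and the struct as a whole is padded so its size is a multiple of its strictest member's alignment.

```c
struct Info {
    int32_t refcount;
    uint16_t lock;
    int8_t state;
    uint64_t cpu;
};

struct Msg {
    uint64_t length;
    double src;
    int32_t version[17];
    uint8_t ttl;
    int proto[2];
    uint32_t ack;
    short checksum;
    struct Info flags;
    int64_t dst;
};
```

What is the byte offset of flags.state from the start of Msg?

Info: @0: refcount [4B, align 4] → 4; @4: lock [2B, align 2] → 6; @6: state [1B, align 1] → 7; +1 pad (align 8); @8: cpu [8B, align 8] → 16; size 16, align 8
@0: length [8B, align 8] → 8
@8: src [8B, align 8] → 16
@16: version [68B, align 4] → 84
@84: ttl [1B, align 1] → 85
+3 pad (align 4)
@88: proto [8B, align 4] → 96
@96: ack [4B, align 4] → 100
@100: checksum [2B, align 2] → 102
+2 pad (align 8)
@104: flags [16B, align 8] → 120
within Info: state at 6
104 + 6 = 110

110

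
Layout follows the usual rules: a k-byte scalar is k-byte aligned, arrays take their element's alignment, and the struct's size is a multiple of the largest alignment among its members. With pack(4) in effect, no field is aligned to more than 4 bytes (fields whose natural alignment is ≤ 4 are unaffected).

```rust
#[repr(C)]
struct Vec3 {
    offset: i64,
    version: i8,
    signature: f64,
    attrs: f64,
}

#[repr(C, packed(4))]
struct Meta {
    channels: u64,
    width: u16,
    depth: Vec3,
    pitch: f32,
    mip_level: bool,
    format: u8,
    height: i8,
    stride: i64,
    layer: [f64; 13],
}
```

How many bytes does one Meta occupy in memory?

Vec3: 0..8  offset  (8B, 8-aligned); 8..9  version  (1B, 1-aligned); 9..16  -- padding (7B); 16..24  signature  (8B, 8-aligned); 24..32  attrs  (8B, 8-aligned); sizeof = 32, alignof = 8
0..8  channels  (8B, 4-aligned)
8..10  width  (2B, 2-aligned)
10..12  -- padding (2B)
12..44  depth  (32B, 4-aligned)
44..48  pitch  (4B, 4-aligned)
48..49  mip_level  (1B, 1-aligned)
49..50  format  (1B, 1-aligned)
50..51  height  (1B, 1-aligned)
51..52  -- padding (1B)
52..60  stride  (8B, 4-aligned)
60..164  layer  (104B, 4-aligned)
sizeof = 164, alignof = 4

164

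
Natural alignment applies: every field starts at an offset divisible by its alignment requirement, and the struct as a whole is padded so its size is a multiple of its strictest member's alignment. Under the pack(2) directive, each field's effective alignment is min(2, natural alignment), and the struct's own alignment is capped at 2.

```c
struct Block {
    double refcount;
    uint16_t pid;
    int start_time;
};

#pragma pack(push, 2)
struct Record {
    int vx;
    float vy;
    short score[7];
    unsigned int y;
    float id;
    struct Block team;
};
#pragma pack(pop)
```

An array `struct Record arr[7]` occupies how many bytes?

322

Block: @0: refcount [8B, align 8] → 8; @8: pid [2B, align 2] → 10; +2 pad (align 4); @12: start_time [4B, align 4] → 16; size 16, align 8
@0: vx [4B, align 2] → 4
@4: vy [4B, align 2] → 8
@8: score [14B, align 2] → 22
@22: y [4B, align 2] → 26
@26: id [4B, align 2] → 30
@30: team [16B, align 2] → 46
size 46, align 2
array of 7: 7 × 46 = 322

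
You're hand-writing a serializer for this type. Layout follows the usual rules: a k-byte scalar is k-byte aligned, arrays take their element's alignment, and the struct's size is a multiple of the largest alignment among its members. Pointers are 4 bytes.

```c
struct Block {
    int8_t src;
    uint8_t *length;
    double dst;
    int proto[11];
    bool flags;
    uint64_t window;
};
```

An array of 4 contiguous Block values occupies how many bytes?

@0: src [1B, align 1] → 1
+3 pad (align 4)
@4: length [4B, align 4] → 8
@8: dst [8B, align 8] → 16
@16: proto [44B, align 4] → 60
@60: flags [1B, align 1] → 61
+3 pad (align 8)
@64: window [8B, align 8] → 72
size 72, align 8
array of 4: 4 × 72 = 288

288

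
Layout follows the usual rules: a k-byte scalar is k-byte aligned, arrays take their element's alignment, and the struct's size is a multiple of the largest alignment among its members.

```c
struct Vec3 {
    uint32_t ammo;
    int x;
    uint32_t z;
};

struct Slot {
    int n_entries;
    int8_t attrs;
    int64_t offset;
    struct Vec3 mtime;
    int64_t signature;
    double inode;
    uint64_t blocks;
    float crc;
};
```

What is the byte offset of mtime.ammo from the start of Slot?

Vec3: 0..4  ammo  (4B, 4-aligned); 4..8  x  (4B, 4-aligned); 8..12  z  (4B, 4-aligned); sizeof = 12, alignof = 4
0..4  n_entries  (4B, 4-aligned)
4..5  attrs  (1B, 1-aligned)
5..8  -- padding (3B)
8..16  offset  (8B, 8-aligned)
16..28  mtime  (12B, 4-aligned)
within Vec3: ammo at 0
16 + 0 = 16

16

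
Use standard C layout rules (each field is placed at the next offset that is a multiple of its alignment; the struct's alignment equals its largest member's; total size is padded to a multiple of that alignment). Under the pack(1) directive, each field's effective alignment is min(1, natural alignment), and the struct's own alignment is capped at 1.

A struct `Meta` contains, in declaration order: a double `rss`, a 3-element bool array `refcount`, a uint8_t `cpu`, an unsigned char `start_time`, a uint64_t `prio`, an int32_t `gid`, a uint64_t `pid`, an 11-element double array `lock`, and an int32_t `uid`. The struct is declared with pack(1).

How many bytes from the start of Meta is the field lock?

rss at 0 (size 8, align 1) → ends 8
refcount at 8 (size 3, align 1) → ends 11
cpu at 11 (size 1, align 1) → ends 12
start_time at 12 (size 1, align 1) → ends 13
prio at 13 (size 8, align 1) → ends 21
gid at 21 (size 4, align 1) → ends 25
pid at 25 (size 8, align 1) → ends 33
lock at 33 (size 88, align 1) → ends 121

33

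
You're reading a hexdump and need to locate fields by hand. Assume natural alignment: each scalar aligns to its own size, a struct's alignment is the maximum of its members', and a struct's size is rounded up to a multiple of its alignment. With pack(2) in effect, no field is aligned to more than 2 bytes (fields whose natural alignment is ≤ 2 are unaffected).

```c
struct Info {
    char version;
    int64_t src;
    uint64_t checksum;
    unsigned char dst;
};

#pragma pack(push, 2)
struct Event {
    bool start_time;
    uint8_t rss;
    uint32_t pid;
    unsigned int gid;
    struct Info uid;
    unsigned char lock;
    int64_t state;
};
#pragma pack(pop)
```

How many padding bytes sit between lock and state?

1

Info: @0: version [1B, align 1] → 1; +7 pad (align 8); @8: src [8B, align 8] → 16; @16: checksum [8B, align 8] → 24; @24: dst [1B, align 1] → 25; +7 tail pad (align 8); size 32, align 8
@0: start_time [1B, align 1] → 1
@1: rss [1B, align 1] → 2
@2: pid [4B, align 2] → 6
@6: gid [4B, align 2] → 10
@10: uid [32B, align 2] → 42
@42: lock [1B, align 1] → 43
+1 pad (align 2)
@44: state [8B, align 2] → 52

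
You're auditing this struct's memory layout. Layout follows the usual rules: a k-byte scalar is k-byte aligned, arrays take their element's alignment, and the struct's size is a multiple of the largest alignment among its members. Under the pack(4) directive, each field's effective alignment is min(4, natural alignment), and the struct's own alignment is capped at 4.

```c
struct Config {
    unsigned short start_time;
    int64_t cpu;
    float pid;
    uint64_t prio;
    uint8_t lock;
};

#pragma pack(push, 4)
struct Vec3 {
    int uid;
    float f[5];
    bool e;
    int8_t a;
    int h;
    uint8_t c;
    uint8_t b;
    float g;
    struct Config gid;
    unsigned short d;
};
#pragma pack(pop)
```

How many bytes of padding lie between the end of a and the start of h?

2

Config: @0: start_time [2B, align 2] → 2; +6 pad (align 8); @8: cpu [8B, align 8] → 16; @16: pid [4B, align 4] → 20; +4 pad (align 8); @24: prio [8B, align 8] → 32; @32: lock [1B, align 1] → 33; +7 tail pad (align 8); size 40, align 8
@0: uid [4B, align 4] → 4
@4: f [20B, align 4] → 24
@24: e [1B, align 1] → 25
@25: a [1B, align 1] → 26
+2 pad (align 4)
@28: h [4B, align 4] → 32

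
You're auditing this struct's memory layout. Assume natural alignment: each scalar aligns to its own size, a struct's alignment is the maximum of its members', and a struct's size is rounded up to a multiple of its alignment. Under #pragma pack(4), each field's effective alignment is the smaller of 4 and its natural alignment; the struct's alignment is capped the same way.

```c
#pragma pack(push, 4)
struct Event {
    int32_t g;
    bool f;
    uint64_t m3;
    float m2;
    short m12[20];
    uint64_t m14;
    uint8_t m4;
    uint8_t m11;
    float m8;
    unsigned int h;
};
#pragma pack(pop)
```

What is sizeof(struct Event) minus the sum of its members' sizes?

@0: g [4B, align 4] → 4
@4: f [1B, align 1] → 5
+3 pad (align 4)
@8: m3 [8B, align 4] → 16
@16: m2 [4B, align 4] → 20
@20: m12 [40B, align 2] → 60
@60: m14 [8B, align 4] → 68
@68: m4 [1B, align 1] → 69
@69: m11 [1B, align 1] → 70
+2 pad (align 4)
@72: m8 [4B, align 4] → 76
@76: h [4B, align 4] → 80
size 80, align 4
data bytes 75, size 80 → padding 5

5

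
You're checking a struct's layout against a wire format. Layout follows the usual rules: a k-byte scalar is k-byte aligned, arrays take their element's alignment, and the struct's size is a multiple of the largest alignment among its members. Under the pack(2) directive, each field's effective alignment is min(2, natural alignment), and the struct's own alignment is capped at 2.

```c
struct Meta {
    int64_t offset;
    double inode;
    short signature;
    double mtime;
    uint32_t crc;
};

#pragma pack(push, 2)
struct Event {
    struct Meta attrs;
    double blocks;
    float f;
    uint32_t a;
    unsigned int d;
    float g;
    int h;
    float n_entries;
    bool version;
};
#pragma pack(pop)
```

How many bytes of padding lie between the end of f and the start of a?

Meta: 0..8  offset  (8B, 8-aligned); 8..16  inode  (8B, 8-aligned); 16..18  signature  (2B, 2-aligned); 18..24  -- padding (6B); 24..32  mtime  (8B, 8-aligned); 32..36  crc  (4B, 4-aligned); 36..40  -- tail padding (4B); sizeof = 40, alignof = 8
0..40  attrs  (40B, 2-aligned)
40..48  blocks  (8B, 2-aligned)
48..52  f  (4B, 2-aligned)
52..56  a  (4B, 2-aligned)

0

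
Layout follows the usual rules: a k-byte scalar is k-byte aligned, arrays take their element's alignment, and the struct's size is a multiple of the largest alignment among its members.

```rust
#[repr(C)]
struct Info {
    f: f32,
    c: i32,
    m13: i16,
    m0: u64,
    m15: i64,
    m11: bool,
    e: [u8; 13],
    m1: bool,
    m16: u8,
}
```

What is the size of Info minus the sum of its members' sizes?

0..4  f  (4B, 4-aligned)
4..8  c  (4B, 4-aligned)
8..10  m13  (2B, 2-aligned)
10..16  -- padding (6B)
16..24  m0  (8B, 8-aligned)
24..32  m15  (8B, 8-aligned)
32..33  m11  (1B, 1-aligned)
33..46  e  (13B, 1-aligned)
46..47  m1  (1B, 1-aligned)
47..48  m16  (1B, 1-aligned)
sizeof = 48, alignof = 8
data bytes 42, size 48 → padding 6

6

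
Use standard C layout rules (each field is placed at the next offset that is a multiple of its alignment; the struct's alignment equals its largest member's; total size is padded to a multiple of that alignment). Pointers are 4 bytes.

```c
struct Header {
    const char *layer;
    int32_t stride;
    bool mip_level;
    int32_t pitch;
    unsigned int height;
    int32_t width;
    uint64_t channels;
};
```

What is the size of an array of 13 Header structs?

416

0..4  layer  (4B, 4-aligned)
4..8  stride  (4B, 4-aligned)
8..9  mip_level  (1B, 1-aligned)
9..12  -- padding (3B)
12..16  pitch  (4B, 4-aligned)
16..20  height  (4B, 4-aligned)
20..24  width  (4B, 4-aligned)
24..32  channels  (8B, 8-aligned)
sizeof = 32, alignof = 8
array of 13: 13 × 32 = 416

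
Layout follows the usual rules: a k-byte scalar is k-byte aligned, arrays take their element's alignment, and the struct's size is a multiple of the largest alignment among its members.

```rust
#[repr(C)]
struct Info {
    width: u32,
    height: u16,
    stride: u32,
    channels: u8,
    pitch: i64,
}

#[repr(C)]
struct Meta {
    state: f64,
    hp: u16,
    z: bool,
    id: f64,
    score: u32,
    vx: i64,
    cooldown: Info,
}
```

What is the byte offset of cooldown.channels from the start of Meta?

52

Info: width at 0 (size 4, align 4) → ends 4; height at 4 (size 2, align 2) → ends 6; pad 2 to align 4 for stride; stride at 8 (size 4, align 4) → ends 12; channels at 12 (size 1, align 1) → ends 13; pad 3 to align 8 for pitch; pitch at 16 (size 8, align 8) → ends 24; total 24 bytes, alignment 8
state at 0 (size 8, align 8) → ends 8
hp at 8 (size 2, align 2) → ends 10
z at 10 (size 1, align 1) → ends 11
pad 5 to align 8 for id
id at 16 (size 8, align 8) → ends 24
score at 24 (size 4, align 4) → ends 28
pad 4 to align 8 for vx
vx at 32 (size 8, align 8) → ends 40
cooldown at 40 (size 24, align 8) → ends 64
within Info: channels at 12
40 + 12 = 52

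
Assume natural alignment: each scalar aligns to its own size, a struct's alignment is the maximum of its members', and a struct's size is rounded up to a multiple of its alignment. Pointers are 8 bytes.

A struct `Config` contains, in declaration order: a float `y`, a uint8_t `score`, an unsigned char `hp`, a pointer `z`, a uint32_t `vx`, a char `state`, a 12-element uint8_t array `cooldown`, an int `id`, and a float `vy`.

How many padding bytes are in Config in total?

0..4  y  (4B, 4-aligned)
4..5  score  (1B, 1-aligned)
5..6  hp  (1B, 1-aligned)
6..8  -- padding (2B)
8..16  z  (8B, 8-aligned)
16..20  vx  (4B, 4-aligned)
20..21  state  (1B, 1-aligned)
21..33  cooldown  (12B, 1-aligned)
33..36  -- padding (3B)
36..40  id  (4B, 4-aligned)
40..44  vy  (4B, 4-aligned)
44..48  -- tail padding (4B)
sizeof = 48, alignof = 8
data bytes 39, size 48 → padding 9

9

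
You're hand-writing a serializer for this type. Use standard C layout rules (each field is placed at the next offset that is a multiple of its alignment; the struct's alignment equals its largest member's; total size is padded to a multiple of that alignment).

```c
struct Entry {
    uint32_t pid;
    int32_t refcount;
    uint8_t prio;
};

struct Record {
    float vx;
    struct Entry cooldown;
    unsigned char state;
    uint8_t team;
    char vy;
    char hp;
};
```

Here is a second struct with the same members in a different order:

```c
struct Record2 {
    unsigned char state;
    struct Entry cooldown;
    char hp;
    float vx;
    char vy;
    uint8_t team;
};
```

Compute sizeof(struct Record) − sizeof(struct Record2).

-8

Entry: @0: pid [4B, align 4] → 4; @4: refcount [4B, align 4] → 8; @8: prio [1B, align 1] → 9; +3 tail pad (align 4); size 12, align 4
@0: vx [4B, align 4] → 4
@4: cooldown [12B, align 4] → 16
@16: state [1B, align 1] → 17
@17: team [1B, align 1] → 18
@18: vy [1B, align 1] → 19
@19: hp [1B, align 1] → 20
size 20, align 4
— Record2 —
@0: state [1B, align 1] → 1
+3 pad (align 4)
@4: cooldown [12B, align 4] → 16
@16: hp [1B, align 1] → 17
+3 pad (align 4)
@20: vx [4B, align 4] → 24
@24: vy [1B, align 1] → 25
@25: team [1B, align 1] → 26
+2 tail pad (align 4)
size 28, align 4
20 − 28 = -8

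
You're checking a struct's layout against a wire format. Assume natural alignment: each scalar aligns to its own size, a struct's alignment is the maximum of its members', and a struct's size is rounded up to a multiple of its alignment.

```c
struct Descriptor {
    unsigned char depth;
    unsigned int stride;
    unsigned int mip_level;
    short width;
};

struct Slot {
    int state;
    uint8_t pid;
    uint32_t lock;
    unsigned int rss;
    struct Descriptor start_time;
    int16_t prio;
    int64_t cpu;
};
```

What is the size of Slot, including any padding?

48 bytes

Descriptor: depth at 0 (size 1, align 1) → ends 1; pad 3 to align 4 for stride; stride at 4 (size 4, align 4) → ends 8; mip_level at 8 (size 4, align 4) → ends 12; width at 12 (size 2, align 2) → ends 14; tail pad 2 to reach multiple of 4; total 16 bytes, alignment 4
state at 0 (size 4, align 4) → ends 4
pid at 4 (size 1, align 1) → ends 5
pad 3 to align 4 for lock
lock at 8 (size 4, align 4) → ends 12
rss at 12 (size 4, align 4) → ends 16
start_time at 16 (size 16, align 4) → ends 32
prio at 32 (size 2, align 2) → ends 34
pad 6 to align 8 for cpu
cpu at 40 (size 8, align 8) → ends 48
total 48 bytes, alignment 8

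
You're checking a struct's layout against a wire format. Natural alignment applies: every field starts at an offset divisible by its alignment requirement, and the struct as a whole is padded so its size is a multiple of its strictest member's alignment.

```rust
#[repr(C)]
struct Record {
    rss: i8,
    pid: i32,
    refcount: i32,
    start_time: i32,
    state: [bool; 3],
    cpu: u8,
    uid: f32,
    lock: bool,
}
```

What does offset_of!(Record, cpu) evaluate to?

19

0..1  rss  (1B, 1-aligned)
1..4  -- padding (3B)
4..8  pid  (4B, 4-aligned)
8..12  refcount  (4B, 4-aligned)
12..16  start_time  (4B, 4-aligned)
16..19  state  (3B, 1-aligned)
19..20  cpu  (1B, 1-aligned)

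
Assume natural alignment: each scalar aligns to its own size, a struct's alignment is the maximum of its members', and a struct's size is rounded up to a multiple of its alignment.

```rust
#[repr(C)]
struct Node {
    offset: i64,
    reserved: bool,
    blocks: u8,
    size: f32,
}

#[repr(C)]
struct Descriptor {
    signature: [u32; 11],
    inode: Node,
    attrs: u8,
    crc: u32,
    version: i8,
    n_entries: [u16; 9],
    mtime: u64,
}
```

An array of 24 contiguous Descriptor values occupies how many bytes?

2496

Node: @0: offset [8B, align 8] → 8; @8: reserved [1B, align 1] → 9; @9: blocks [1B, align 1] → 10; +2 pad (align 4); @12: size [4B, align 4] → 16; size 16, align 8
@0: signature [44B, align 4] → 44
+4 pad (align 8)
@48: inode [16B, align 8] → 64
@64: attrs [1B, align 1] → 65
+3 pad (align 4)
@68: crc [4B, align 4] → 72
@72: version [1B, align 1] → 73
+1 pad (align 2)
@74: n_entries [18B, align 2] → 92
+4 pad (align 8)
@96: mtime [8B, align 8] → 104
size 104, align 8
array of 24: 24 × 104 = 2496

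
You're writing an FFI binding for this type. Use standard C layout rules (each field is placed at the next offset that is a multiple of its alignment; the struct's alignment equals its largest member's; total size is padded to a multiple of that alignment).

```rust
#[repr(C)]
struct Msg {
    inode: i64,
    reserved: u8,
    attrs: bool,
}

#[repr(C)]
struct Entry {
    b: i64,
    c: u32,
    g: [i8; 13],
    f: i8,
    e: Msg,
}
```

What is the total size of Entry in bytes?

48

Msg: inode at 0 (size 8, align 8) → ends 8; reserved at 8 (size 1, align 1) → ends 9; attrs at 9 (size 1, align 1) → ends 10; tail pad 6 to reach multiple of 8; total 16 bytes, alignment 8
b at 0 (size 8, align 8) → ends 8
c at 8 (size 4, align 4) → ends 12
g at 12 (size 13, align 1) → ends 25
f at 25 (size 1, align 1) → ends 26
pad 6 to align 8 for e
e at 32 (size 16, align 8) → ends 48
total 48 bytes, alignment 8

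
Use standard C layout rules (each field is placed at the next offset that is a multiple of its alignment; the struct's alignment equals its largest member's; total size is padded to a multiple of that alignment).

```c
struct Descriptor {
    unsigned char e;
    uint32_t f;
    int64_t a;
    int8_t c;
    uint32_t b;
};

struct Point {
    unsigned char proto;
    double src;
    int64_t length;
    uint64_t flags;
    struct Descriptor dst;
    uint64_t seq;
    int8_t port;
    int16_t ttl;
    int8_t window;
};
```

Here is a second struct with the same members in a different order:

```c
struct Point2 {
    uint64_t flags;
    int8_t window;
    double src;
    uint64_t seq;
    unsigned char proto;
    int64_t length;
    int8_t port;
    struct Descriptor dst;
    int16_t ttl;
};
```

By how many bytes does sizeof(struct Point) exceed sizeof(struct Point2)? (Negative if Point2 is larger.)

Descriptor: @0: e [1B, align 1] → 1; +3 pad (align 4); @4: f [4B, align 4] → 8; @8: a [8B, align 8] → 16; @16: c [1B, align 1] → 17; +3 pad (align 4); @20: b [4B, align 4] → 24; size 24, align 8
@0: proto [1B, align 1] → 1
+7 pad (align 8)
@8: src [8B, align 8] → 16
@16: length [8B, align 8] → 24
@24: flags [8B, align 8] → 32
@32: dst [24B, align 8] → 56
@56: seq [8B, align 8] → 64
@64: port [1B, align 1] → 65
+1 pad (align 2)
@66: ttl [2B, align 2] → 68
@68: window [1B, align 1] → 69
+3 tail pad (align 8)
size 72, align 8
— Point2 —
@0: flags [8B, align 8] → 8
@8: window [1B, align 1] → 9
+7 pad (align 8)
@16: src [8B, align 8] → 24
@24: seq [8B, align 8] → 32
@32: proto [1B, align 1] → 33
+7 pad (align 8)
@40: length [8B, align 8] → 48
@48: port [1B, align 1] → 49
+7 pad (align 8)
@56: dst [24B, align 8] → 80
@80: ttl [2B, align 2] → 82
+6 tail pad (align 8)
size 88, align 8
72 − 88 = -16

-16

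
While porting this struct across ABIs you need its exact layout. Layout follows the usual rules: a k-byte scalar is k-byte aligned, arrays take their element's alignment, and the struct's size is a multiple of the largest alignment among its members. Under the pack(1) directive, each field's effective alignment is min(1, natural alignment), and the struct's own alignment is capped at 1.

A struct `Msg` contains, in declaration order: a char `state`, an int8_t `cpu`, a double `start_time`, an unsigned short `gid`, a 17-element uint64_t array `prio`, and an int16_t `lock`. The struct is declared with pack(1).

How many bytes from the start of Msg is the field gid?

10

state at 0 (size 1, align 1) → ends 1
cpu at 1 (size 1, align 1) → ends 2
start_time at 2 (size 8, align 1) → ends 10
gid at 10 (size 2, align 1) → ends 12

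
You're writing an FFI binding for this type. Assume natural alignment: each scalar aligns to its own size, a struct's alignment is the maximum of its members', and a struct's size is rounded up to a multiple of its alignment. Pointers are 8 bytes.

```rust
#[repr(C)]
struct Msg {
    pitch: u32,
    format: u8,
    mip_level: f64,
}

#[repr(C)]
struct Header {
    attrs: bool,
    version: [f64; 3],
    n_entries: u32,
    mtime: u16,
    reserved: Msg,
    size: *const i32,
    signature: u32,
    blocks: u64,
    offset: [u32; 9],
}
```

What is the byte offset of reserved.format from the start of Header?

44

Msg: pitch at 0 (size 4, align 4) → ends 4; format at 4 (size 1, align 1) → ends 5; pad 3 to align 8 for mip_level; mip_level at 8 (size 8, align 8) → ends 16; total 16 bytes, alignment 8
attrs at 0 (size 1, align 1) → ends 1
pad 7 to align 8 for version
version at 8 (size 24, align 8) → ends 32
n_entries at 32 (size 4, align 4) → ends 36
mtime at 36 (size 2, align 2) → ends 38
pad 2 to align 8 for reserved
reserved at 40 (size 16, align 8) → ends 56
within Msg: format at 4
40 + 4 = 44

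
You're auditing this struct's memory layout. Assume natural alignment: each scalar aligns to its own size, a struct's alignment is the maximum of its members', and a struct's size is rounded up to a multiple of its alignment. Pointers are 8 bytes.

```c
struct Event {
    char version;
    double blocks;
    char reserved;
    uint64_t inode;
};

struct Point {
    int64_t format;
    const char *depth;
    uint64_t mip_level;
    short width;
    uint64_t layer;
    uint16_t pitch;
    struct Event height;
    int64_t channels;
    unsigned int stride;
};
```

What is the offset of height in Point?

48

Event: version at 0 (size 1, align 1) → ends 1; pad 7 to align 8 for blocks; blocks at 8 (size 8, align 8) → ends 16; reserved at 16 (size 1, align 1) → ends 17; pad 7 to align 8 for inode; inode at 24 (size 8, align 8) → ends 32; total 32 bytes, alignment 8
format at 0 (size 8, align 8) → ends 8
depth at 8 (size 8, align 8) → ends 16
mip_level at 16 (size 8, align 8) → ends 24
width at 24 (size 2, align 2) → ends 26
pad 6 to align 8 for layer
layer at 32 (size 8, align 8) → ends 40
pitch at 40 (size 2, align 2) → ends 42
pad 6 to align 8 for height
height at 48 (size 32, align 8) → ends 80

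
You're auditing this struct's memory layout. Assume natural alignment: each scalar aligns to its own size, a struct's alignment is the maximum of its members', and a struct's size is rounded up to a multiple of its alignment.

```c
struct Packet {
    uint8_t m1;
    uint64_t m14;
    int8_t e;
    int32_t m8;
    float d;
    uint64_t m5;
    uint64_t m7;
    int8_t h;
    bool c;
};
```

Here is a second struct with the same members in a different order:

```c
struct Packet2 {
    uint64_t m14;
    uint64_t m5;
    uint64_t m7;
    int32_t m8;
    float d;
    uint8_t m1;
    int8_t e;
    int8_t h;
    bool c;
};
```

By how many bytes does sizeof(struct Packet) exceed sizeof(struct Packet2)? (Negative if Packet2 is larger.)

0..1  m1  (1B, 1-aligned)
1..8  -- padding (7B)
8..16  m14  (8B, 8-aligned)
16..17  e  (1B, 1-aligned)
17..20  -- padding (3B)
20..24  m8  (4B, 4-aligned)
24..28  d  (4B, 4-aligned)
28..32  -- padding (4B)
32..40  m5  (8B, 8-aligned)
40..48  m7  (8B, 8-aligned)
48..49  h  (1B, 1-aligned)
49..50  c  (1B, 1-aligned)
50..56  -- tail padding (6B)
sizeof = 56, alignof = 8
— Packet2 —
0..8  m14  (8B, 8-aligned)
8..16  m5  (8B, 8-aligned)
16..24  m7  (8B, 8-aligned)
24..28  m8  (4B, 4-aligned)
28..32  d  (4B, 4-aligned)
32..33  m1  (1B, 1-aligned)
33..34  e  (1B, 1-aligned)
34..35  h  (1B, 1-aligned)
35..36  c  (1B, 1-aligned)
36..40  -- tail padding (4B)
sizeof = 40, alignof = 8
56 − 40 = 16

16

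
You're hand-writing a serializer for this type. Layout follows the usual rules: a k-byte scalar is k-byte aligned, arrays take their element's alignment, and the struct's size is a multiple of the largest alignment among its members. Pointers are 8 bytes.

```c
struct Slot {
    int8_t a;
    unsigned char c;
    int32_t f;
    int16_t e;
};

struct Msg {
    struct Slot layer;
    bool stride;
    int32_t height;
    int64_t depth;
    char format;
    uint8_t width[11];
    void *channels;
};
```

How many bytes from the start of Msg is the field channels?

Slot: a at 0 (size 1, align 1) → ends 1; c at 1 (size 1, align 1) → ends 2; pad 2 to align 4 for f; f at 4 (size 4, align 4) → ends 8; e at 8 (size 2, align 2) → ends 10; tail pad 2 to reach multiple of 4; total 12 bytes, alignment 4
layer at 0 (size 12, align 4) → ends 12
stride at 12 (size 1, align 1) → ends 13
pad 3 to align 4 for height
height at 16 (size 4, align 4) → ends 20
pad 4 to align 8 for depth
depth at 24 (size 8, align 8) → ends 32
format at 32 (size 1, align 1) → ends 33
width at 33 (size 11, align 1) → ends 44
pad 4 to align 8 for channels
channels at 48 (size 8, align 8) → ends 56

48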